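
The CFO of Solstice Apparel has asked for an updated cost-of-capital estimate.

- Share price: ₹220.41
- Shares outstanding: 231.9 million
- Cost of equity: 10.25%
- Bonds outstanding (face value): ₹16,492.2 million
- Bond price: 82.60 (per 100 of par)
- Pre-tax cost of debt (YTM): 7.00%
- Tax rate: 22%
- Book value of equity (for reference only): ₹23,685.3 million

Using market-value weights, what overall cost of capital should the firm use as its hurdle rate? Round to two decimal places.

9.24%

Market value of equity E = 220.41 × 231.9m = 51113.079m. Market value of debt D = 16492.2m × 82.6/100 = 13622.5572m.
Total capital V = 51113.079 + 13622.5572 = 64735.6362.
Equity: weight = 51113.079/64735.6362 = 0.7896; cost = 10.25%.
Bonds outstanding: weight = 13622.5572/64735.6362 = 0.2104; after-tax cost = 7% × (1 − 22%) = 5.4600%.
WACC = 0.7896 × 10.2500% + 0.2104 × 5.4600% = 9.2420%.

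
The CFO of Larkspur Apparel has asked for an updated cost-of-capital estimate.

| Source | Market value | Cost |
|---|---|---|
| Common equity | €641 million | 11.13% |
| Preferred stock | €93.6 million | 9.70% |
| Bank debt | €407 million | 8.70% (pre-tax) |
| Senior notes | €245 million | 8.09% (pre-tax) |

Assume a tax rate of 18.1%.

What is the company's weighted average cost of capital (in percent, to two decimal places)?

9.06%

Total capital V = 641 + 93.6 + 407 + 245 = 1386.6.
Equity: weight = 641/1386.6 = 0.4623; cost = 11.13%.
Preferred: weight = 93.6/1386.6 = 0.0675; cost = 9.7%.
Bank debt: weight = 407/1386.6 = 0.2935; after-tax cost = 8.7% × (1 − 18.1%) = 7.1253%.
Senior notes: weight = 245/1386.6 = 0.1767; after-tax cost = 8.09% × (1 − 18.1%) = 6.6257%.
WACC = 0.4623 × 11.1300% + 0.0675 × 9.7000% + 0.2935 × 7.1253% + 0.1767 × 6.6257% = 9.0621%.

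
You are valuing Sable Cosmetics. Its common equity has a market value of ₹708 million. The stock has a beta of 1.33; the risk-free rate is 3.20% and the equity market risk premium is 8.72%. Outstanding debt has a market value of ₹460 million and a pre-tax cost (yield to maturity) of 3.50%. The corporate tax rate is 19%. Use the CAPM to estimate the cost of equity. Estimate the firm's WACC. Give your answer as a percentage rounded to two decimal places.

10.09%

Cost of equity via CAPM: Re = 3.2% + 1.33 × 8.72% = 14.7976%.
Total capital V = 708 + 460 = 1168.
Equity: weight = 708/1168 = 0.6062; cost = 14.7976%.
Debt: weight = 460/1168 = 0.3938; after-tax cost = 3.5% × (1 − 19%) = 2.8350%.
WACC = 0.6062 × 14.7976% + 0.3938 × 2.8350% = 10.0863%.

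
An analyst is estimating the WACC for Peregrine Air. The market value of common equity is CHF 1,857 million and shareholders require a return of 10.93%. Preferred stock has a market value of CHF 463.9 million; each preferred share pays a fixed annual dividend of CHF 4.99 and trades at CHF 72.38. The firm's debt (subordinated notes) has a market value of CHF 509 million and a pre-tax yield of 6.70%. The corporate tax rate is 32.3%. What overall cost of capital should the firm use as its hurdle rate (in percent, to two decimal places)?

Cost of preferred: Rp = 4.99 / 72.38 = 6.8942%.
Total capital V = 1857 + 463.9 + 509 = 2829.9.
Equity: weight = 1857/2829.9 = 0.6562; cost = 10.93%.
Preferred: weight = 463.9/2829.9 = 0.1639; cost = 6.8942%.
Subordinated notes: weight = 509/2829.9 = 0.1799; after-tax cost = 6.7% × (1 − 32.3%) = 4.5359%.
WACC = 0.6562 × 10.9300% + 0.1639 × 6.8942% + 0.1799 × 4.5359% = 9.1183%.

9.12%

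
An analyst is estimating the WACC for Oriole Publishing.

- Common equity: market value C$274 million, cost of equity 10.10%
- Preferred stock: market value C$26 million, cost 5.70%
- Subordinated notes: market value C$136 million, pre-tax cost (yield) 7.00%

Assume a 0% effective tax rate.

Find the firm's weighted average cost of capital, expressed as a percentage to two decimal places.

8.87%

Total capital V = 274 + 26 + 136 = 436.
Equity: weight = 274/436 = 0.6284; cost = 10.1%.
Preferred: weight = 26/436 = 0.0596; cost = 5.7%.
Subordinated notes: weight = 136/436 = 0.3119; after-tax cost = 7% × (1 − 0%) = 7.0000%.
WACC = 0.6284 × 10.1000% + 0.0596 × 5.7000% + 0.3119 × 7.0000% = 8.8706%.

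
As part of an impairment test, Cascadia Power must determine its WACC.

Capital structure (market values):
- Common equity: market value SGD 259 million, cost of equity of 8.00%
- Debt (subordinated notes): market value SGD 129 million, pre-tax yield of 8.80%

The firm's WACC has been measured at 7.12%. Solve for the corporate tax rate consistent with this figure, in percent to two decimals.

Total capital V = 259 + 129 = 388.
Equity weight = 259/388 = 0.6675.
Subordinated notes weight = 129/388 = 0.3325.
Equity contribution = 0.6675 × 8% = 5.3402%.
Debt contribution must be 7.12% − 5.3402% = 1.7798%.
0.3325 × 8.8% × (1 − T) = 1.7798%  ⇒  (1 − T) = 0.6083.
T = 39.1684%.

39.17%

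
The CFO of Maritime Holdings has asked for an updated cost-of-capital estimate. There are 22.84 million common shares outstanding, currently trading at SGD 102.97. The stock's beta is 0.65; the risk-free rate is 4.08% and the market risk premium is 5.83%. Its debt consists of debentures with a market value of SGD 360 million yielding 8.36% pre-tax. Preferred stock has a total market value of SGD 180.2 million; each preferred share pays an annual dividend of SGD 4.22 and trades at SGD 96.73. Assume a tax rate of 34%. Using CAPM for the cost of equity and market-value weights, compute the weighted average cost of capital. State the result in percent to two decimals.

Cost of equity via CAPM: Re = 4.08% + 0.65 × 5.83% = 7.8695%.
Cost of preferred: Rp = 4.22 / 96.73 = 4.3627%.
Market value of equity E = 102.97 × 22.84m = 2351.8348m.
Total capital V = 2351.8348 + 180.2 + 360 = 2892.0348.
Equity: weight = 2351.8348/2892.0348 = 0.8132; cost = 7.8695%.
Preferred: weight = 180.2/2892.0348 = 0.0623; cost = 4.3627%.
Debentures: weight = 360/2892.0348 = 0.1245; after-tax cost = 8.36% × (1 − 34%) = 5.5176%.
WACC = 0.8132 × 7.8695% + 0.0623 × 4.3627% + 0.1245 × 5.5176% = 7.3582%.

7.36%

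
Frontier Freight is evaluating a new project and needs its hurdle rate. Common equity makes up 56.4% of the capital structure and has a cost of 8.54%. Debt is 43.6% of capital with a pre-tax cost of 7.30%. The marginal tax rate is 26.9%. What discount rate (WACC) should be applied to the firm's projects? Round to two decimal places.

After-tax cost of debt = 7.3% × (1 − 26.9%) = 5.3363%.
WACC = 0.564 × 8.5400% + 0.436 × 5.3363% = 7.1432%.

7.14%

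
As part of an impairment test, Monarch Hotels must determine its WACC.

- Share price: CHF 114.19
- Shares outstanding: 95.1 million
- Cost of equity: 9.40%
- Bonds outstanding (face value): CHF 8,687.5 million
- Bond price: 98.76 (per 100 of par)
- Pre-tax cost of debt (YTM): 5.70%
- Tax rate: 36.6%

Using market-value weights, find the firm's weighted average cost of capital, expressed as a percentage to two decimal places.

Market value of equity E = 114.19 × 95.1m = 10859.469m. Market value of debt D = 8687.5m × 98.76/100 = 8579.775m.
Total capital V = 10859.469 + 8579.775 = 19439.244.
Equity: weight = 10859.469/19439.244 = 0.5586; cost = 9.4%.
Bonds outstanding: weight = 8579.775/19439.244 = 0.4414; after-tax cost = 5.7% × (1 − 36.6%) = 3.6138%.
WACC = 0.5586 × 9.4000% + 0.4414 × 3.6138% = 6.8462%.

6.85%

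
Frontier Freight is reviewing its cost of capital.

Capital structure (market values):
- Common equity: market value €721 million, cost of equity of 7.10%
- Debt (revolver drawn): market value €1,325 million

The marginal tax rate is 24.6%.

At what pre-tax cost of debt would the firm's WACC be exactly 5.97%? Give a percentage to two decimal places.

Total capital V = 721 + 1325 = 2046.
Equity weight = 721/2046 = 0.3524.
Revolver drawn weight = 1325/2046 = 0.6476.
Equity contribution = 0.3524 × 7.1% = 2.5020%.
Remaining for debt = 5.97% − 2.5020% = 3.4680%.
Rd × (1 − 24.6%) × 0.6476 = 3.4680%  ⇒  Rd = 7.1023%.

7.10%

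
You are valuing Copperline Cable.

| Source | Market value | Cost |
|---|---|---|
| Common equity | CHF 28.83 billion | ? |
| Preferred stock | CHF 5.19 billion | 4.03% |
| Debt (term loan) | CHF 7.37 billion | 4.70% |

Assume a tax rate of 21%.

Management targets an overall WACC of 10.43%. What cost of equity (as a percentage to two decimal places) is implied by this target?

13.30%

Total capital V = 28.83 + 5.19 + 7.37 = 41.39.
Equity weight = 28.83/41.39 = 0.6965.
Preferred weight = 5.19/41.39 = 0.1254.
Term loan weight = 7.37/41.39 = 0.1781.
Debt contribution = 0.1781 × 4.7% × (1 − 21%) = 0.6611%.
Preferred contribution = 0.1254 × 4.03% = 0.5053%.
Required equity contribution = 10.43% − 1.1665% = 9.2635%.
Re = 9.2635% / 0.6965 = 13.2992%.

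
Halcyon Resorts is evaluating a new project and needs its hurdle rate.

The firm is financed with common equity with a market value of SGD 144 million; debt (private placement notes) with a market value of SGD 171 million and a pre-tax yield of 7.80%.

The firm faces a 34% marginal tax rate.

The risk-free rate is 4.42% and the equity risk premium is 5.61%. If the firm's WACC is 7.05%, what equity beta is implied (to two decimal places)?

0.87

Total capital V = 144 + 171 = 315.
Equity weight = 144/315 = 0.4571.
Private placement notes weight = 171/315 = 0.5429.
Debt contribution = 0.5429 × 7.8% × (1 − 34%) = 2.7946%.
Required equity contribution = 7.05% − 2.7946% = 4.2554%  ⇒  Re = 9.3086%.
CAPM: 9.3086% = 4.42% + β × 5.61%  ⇒  β = 0.8714.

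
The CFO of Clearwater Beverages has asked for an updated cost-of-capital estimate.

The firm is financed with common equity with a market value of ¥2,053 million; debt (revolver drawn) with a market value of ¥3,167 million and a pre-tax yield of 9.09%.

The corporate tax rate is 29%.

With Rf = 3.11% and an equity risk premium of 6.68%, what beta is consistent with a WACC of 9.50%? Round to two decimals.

Total capital V = 2053 + 3167 = 5220.
Equity weight = 2053/5220 = 0.3933.
Revolver drawn weight = 3167/5220 = 0.6067.
Debt contribution = 0.6067 × 9.09% × (1 − 29%) = 3.9156%.
Required equity contribution = 9.5% − 3.9156% = 5.5844%  ⇒  Re = 14.1990%.
CAPM: 14.1990% = 3.11% + β × 6.68%  ⇒  β = 1.6600.

1.66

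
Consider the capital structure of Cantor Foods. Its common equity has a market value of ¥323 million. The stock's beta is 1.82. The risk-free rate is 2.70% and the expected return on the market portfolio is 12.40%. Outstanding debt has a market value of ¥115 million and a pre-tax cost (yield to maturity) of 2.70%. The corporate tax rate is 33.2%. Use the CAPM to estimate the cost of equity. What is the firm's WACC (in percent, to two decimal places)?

Market risk premium = 12.4% − 2.7% = 9.7%.
Cost of equity via CAPM: Re = 2.7% + 1.82 × 9.7% = 20.3540%.
Total capital V = 323 + 115 = 438.
Equity: weight = 323/438 = 0.7374; cost = 20.354%.
Debt: weight = 115/438 = 0.2626; after-tax cost = 2.7% × (1 − 33.2%) = 1.8036%.
WACC = 0.7374 × 20.3540% + 0.2626 × 1.8036% = 15.4835%.

15.48%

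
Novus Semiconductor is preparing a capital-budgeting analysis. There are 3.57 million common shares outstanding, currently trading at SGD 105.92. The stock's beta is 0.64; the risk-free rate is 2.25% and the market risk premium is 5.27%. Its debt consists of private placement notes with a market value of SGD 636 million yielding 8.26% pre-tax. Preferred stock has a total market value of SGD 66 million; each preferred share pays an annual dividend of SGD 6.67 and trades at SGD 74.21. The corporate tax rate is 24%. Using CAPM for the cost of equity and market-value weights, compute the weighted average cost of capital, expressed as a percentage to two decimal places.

Cost of equity via CAPM: Re = 2.25% + 0.64 × 5.27% = 5.6228%.
Cost of preferred: Rp = 6.67 / 74.21 = 8.9880%.
Market value of equity E = 105.92 × 3.57m = 378.1344m.
Total capital V = 378.1344 + 66 + 636 = 1080.1344.
Equity: weight = 378.1344/1080.1344 = 0.3501; cost = 5.6228%.
Preferred: weight = 66/1080.1344 = 0.0611; cost = 8.988%.
Private placement notes: weight = 636/1080.1344 = 0.5888; after-tax cost = 8.26% × (1 − 24%) = 6.2776%.
WACC = 0.3501 × 5.6228% + 0.0611 × 8.9880% + 0.5888 × 6.2776% = 6.2140%.

6.21%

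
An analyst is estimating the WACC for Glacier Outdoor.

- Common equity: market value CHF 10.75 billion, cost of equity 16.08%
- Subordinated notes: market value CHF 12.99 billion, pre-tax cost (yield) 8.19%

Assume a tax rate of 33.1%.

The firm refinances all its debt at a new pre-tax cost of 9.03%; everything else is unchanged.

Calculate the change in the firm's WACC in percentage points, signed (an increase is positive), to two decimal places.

+0.31 pp

Current WACC:
Total capital V = 10.75 + 12.99 = 23.74.
Equity: weight = 10.75/23.74 = 0.4528; cost = 16.08%.
Subordinated notes: weight = 12.99/23.74 = 0.5472; after-tax cost = 8.19% × (1 − 33.1%) = 5.4791%.
WACC = 0.4528 × 16.0800% + 0.5472 × 5.4791% = 10.2794%.
After the change:
Total capital V = 10.75 + 12.99 = 23.74.
Equity: weight = 10.75/23.74 = 0.4528; cost = 16.08%.
Subordinated notes: weight = 12.99/23.74 = 0.5472; after-tax cost = 9.03% × (1 − 33.1%) = 6.0411%.
WACC = 0.4528 × 16.0800% + 0.5472 × 6.0411% = 10.5869%.
Change in WACC = 10.5869% − 10.2794% = 0.3075 pp.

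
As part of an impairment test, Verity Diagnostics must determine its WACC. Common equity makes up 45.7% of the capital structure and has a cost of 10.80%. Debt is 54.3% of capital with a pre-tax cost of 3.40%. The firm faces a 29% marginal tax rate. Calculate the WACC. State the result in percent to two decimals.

6.25%

After-tax cost of debt = 3.4% × (1 − 29%) = 2.4140%.
WACC = 0.457 × 10.8000% + 0.543 × 2.4140% = 6.2464%.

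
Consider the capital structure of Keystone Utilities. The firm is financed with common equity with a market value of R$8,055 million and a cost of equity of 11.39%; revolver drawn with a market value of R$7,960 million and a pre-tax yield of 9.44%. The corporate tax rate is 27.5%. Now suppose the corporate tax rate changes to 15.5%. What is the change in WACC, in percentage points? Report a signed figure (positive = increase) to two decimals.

Current WACC:
Total capital V = 8055 + 7960 = 16015.
Equity: weight = 8055/16015 = 0.5030; cost = 11.39%.
Revolver drawn: weight = 7960/16015 = 0.4970; after-tax cost = 9.44% × (1 − 27.5%) = 6.8440%.
WACC = 0.5030 × 11.3900% + 0.4970 × 6.8440% = 9.1305%.
After the change:
Total capital V = 8055 + 7960 = 16015.
Equity: weight = 8055/16015 = 0.5030; cost = 11.39%.
Revolver drawn: weight = 7960/16015 = 0.4970; after-tax cost = 9.44% × (1 − 15.5%) = 7.9768%.
WACC = 0.5030 × 11.3900% + 0.4970 × 7.9768% = 9.6935%.
Change in WACC = 9.6935% − 9.1305% = 0.5630 pp.

+0.56 pp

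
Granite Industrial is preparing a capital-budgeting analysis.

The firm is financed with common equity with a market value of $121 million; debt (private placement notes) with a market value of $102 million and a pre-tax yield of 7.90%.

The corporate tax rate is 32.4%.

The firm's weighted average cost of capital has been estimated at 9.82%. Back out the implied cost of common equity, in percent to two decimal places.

Total capital V = 121 + 102 = 223.
Equity weight = 121/223 = 0.5426.
Private placement notes weight = 102/223 = 0.4574.
Debt contribution = 0.4574 × 7.9% × (1 − 32.4%) = 2.4427%.
Required equity contribution = 9.82% − 2.4427% = 7.3773%.
Re = 7.3773% / 0.5426 = 13.5962%.

13.60%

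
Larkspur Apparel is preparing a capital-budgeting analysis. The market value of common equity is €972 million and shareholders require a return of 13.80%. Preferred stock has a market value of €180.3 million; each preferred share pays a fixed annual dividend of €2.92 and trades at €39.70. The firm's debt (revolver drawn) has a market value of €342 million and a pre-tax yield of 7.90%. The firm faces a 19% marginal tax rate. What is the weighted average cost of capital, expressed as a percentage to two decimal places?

11.33%

Cost of preferred: Rp = 2.92 / 39.7 = 7.3552%.
Total capital V = 972 + 180.3 + 342 = 1494.3.
Equity: weight = 972/1494.3 = 0.6505; cost = 13.8%.
Preferred: weight = 180.3/1494.3 = 0.1207; cost = 7.3552%.
Revolver drawn: weight = 342/1494.3 = 0.2289; after-tax cost = 7.9% × (1 − 19%) = 6.3990%.
WACC = 0.6505 × 13.8000% + 0.1207 × 7.3552% + 0.2289 × 6.3990% = 11.3285%.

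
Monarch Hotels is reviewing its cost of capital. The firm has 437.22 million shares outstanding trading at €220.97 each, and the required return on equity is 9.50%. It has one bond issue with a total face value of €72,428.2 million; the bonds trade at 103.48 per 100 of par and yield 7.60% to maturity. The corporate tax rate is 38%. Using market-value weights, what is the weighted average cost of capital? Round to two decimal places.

Market value of equity E = 220.97 × 437.22m = 96612.5034m. Market value of debt D = 72428.2m × 103.48/100 = 74948.70136m.
Total capital V = 96612.5034 + 74948.70136 = 171561.20476.
Equity: weight = 96612.5034/171561.20476 = 0.5631; cost = 9.5%.
Bonds outstanding: weight = 74948.70136/171561.20476 = 0.4369; after-tax cost = 7.6% × (1 − 38%) = 4.7120%.
WACC = 0.5631 × 9.5000% + 0.4369 × 4.7120% = 7.4083%.

7.41%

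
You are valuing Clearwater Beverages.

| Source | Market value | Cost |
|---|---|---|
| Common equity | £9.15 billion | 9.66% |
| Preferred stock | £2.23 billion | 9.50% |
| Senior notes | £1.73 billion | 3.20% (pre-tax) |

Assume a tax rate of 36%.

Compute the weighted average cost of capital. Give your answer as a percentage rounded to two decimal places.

8.63%

Total capital V = 9.15 + 2.23 + 1.73 = 13.11.
Equity: weight = 9.15/13.11 = 0.6979; cost = 9.66%.
Preferred: weight = 2.23/13.11 = 0.1701; cost = 9.5%.
Senior notes: weight = 1.73/13.11 = 0.1320; after-tax cost = 3.2% × (1 − 36%) = 2.0480%.
WACC = 0.6979 × 9.6600% + 0.1701 × 9.5000% + 0.1320 × 2.0480% = 8.6283%.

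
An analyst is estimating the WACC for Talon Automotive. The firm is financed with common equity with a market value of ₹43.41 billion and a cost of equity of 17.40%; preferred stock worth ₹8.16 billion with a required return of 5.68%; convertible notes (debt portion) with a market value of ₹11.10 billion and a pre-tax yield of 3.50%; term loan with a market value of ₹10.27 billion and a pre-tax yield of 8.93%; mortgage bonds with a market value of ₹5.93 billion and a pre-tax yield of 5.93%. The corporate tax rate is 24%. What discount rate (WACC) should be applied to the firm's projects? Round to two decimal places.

11.76%

Total capital V = 43.41 + 8.16 + 11.1 + 10.27 + 5.93 = 78.87.
Equity: weight = 43.41/78.87 = 0.5504; cost = 17.4%.
Preferred: weight = 8.16/78.87 = 0.1035; cost = 5.68%.
Convertible notes (debt portion): weight = 11.1/78.87 = 0.1407; after-tax cost = 3.5% × (1 − 24%) = 2.6600%.
Term loan: weight = 10.27/78.87 = 0.1302; after-tax cost = 8.93% × (1 − 24%) = 6.7868%.
Mortgage bonds: weight = 5.93/78.87 = 0.0752; after-tax cost = 5.93% × (1 − 24%) = 4.5068%.
WACC = 0.5504 × 17.4000% + 0.1035 × 5.6800% + 0.1407 × 2.6600% + 0.1302 × 6.7868% + 0.0752 × 4.5068% = 11.7616%.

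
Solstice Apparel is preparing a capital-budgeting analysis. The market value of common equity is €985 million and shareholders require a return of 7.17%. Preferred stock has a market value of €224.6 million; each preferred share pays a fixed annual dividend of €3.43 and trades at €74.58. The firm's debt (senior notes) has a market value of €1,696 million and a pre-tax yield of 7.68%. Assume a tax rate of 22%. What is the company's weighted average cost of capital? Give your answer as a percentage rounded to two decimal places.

6.28%

Cost of preferred: Rp = 3.43 / 74.58 = 4.5991%.
Total capital V = 985 + 224.6 + 1696 = 2905.6.
Equity: weight = 985/2905.6 = 0.3390; cost = 7.17%.
Preferred: weight = 224.6/2905.6 = 0.0773; cost = 4.5991%.
Senior notes: weight = 1696/2905.6 = 0.5837; after-tax cost = 7.68% × (1 − 22%) = 5.9904%.
WACC = 0.3390 × 7.1700% + 0.0773 × 4.5991% + 0.5837 × 5.9904% = 6.2827%.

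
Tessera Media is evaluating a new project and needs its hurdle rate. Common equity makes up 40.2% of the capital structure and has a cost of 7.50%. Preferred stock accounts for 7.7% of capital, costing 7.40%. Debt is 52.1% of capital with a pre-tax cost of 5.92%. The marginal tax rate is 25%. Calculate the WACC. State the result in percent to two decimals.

5.90%

After-tax cost of debt = 5.92% × (1 − 25%) = 4.4400%.
WACC = 0.402 × 7.5000% + 0.077 × 7.4000% + 0.521 × 4.4400% = 5.8980%.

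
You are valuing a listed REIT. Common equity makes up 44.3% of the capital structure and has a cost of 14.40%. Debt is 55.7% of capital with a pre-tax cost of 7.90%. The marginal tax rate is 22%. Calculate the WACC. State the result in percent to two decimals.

9.81%

After-tax cost of debt = 7.9% × (1 − 22%) = 6.1620%.
WACC = 0.443 × 14.4000% + 0.557 × 6.1620% = 9.8114%.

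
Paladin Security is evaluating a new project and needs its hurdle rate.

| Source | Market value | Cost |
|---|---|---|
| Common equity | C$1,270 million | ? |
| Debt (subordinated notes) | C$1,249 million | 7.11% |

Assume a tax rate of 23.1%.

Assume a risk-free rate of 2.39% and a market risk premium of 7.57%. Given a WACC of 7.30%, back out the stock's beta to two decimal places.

0.89

Total capital V = 1270 + 1249 = 2519.
Equity weight = 1270/2519 = 0.5042.
Subordinated notes weight = 1249/2519 = 0.4958.
Debt contribution = 0.4958 × 7.11% × (1 − 23.1%) = 2.7110%.
Required equity contribution = 7.3% − 2.7110% = 4.5890%  ⇒  Re = 9.1021%.
CAPM: 9.1021% = 2.39% + β × 7.57%  ⇒  β = 0.8867.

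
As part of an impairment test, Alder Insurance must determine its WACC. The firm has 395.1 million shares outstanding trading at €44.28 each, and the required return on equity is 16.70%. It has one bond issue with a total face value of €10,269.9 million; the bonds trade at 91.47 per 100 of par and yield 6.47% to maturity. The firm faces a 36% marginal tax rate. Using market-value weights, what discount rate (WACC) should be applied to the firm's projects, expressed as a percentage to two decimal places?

Market value of equity E = 44.28 × 395.1m = 17495.028m. Market value of debt D = 10269.9m × 91.47/100 = 9393.87753m.
Total capital V = 17495.028 + 9393.87753 = 26888.90553.
Equity: weight = 17495.028/26888.90553 = 0.6506; cost = 16.7%.
Bonds outstanding: weight = 9393.87753/26888.90553 = 0.3494; after-tax cost = 6.47% × (1 − 36%) = 4.1408%.
WACC = 0.6506 × 16.7000% + 0.3494 × 4.1408% = 12.3123%.

12.31%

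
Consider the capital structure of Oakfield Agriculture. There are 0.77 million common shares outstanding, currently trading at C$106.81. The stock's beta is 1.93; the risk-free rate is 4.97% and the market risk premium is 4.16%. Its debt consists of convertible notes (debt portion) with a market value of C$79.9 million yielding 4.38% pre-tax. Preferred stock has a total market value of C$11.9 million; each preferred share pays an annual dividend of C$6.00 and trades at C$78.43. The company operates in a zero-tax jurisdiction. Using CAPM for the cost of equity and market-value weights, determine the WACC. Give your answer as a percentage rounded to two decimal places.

Cost of equity via CAPM: Re = 4.97% + 1.93 × 4.16% = 12.9988%.
Cost of preferred: Rp = 6.0 / 78.43 = 7.6501%.
Market value of equity E = 106.81 × 0.77m = 82.2437m.
Total capital V = 82.2437 + 11.9 + 79.9 = 174.0437.
Equity: weight = 82.2437/174.0437 = 0.4725; cost = 12.9988%.
Preferred: weight = 11.9/174.0437 = 0.0684; cost = 7.6501%.
Convertible notes (debt portion): weight = 79.9/174.0437 = 0.4591; after-tax cost = 4.38% × (1 − 0%) = 4.3800%.
WACC = 0.4725 × 12.9988% + 0.0684 × 7.6501% + 0.4591 × 4.3800% = 8.6764%.

8.68%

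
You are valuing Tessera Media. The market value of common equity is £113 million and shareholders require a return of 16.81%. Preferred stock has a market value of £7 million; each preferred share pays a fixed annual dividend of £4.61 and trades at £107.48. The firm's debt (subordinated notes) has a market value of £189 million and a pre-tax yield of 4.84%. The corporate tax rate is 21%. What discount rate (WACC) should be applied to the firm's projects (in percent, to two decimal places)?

Cost of preferred: Rp = 4.61 / 107.48 = 4.2892%.
Total capital V = 113 + 7 + 189 = 309.
Equity: weight = 113/309 = 0.3657; cost = 16.81%.
Preferred: weight = 7/309 = 0.0227; cost = 4.2892%.
Subordinated notes: weight = 189/309 = 0.6117; after-tax cost = 4.84% × (1 − 21%) = 3.8236%.
WACC = 0.3657 × 16.8100% + 0.0227 × 4.2892% + 0.6117 × 3.8236% = 8.5832%.

8.58%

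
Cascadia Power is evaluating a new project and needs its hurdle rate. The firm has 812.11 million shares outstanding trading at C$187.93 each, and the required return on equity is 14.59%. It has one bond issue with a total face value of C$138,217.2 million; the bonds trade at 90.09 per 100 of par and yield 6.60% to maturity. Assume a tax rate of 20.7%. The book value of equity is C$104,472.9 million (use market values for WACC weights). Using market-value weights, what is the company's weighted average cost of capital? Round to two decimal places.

10.39%

Market value of equity E = 187.93 × 812.11m = 152619.8323m. Market value of debt D = 138217.2m × 90.09/100 = 124519.87548m.
Total capital V = 152619.8323 + 124519.87548 = 277139.70778.
Equity: weight = 152619.8323/277139.70778 = 0.5507; cost = 14.59%.
Bonds outstanding: weight = 124519.87548/277139.70778 = 0.4493; after-tax cost = 6.6% × (1 − 20.7%) = 5.2338%.
WACC = 0.5507 × 14.5900% + 0.4493 × 5.2338% = 10.3862%.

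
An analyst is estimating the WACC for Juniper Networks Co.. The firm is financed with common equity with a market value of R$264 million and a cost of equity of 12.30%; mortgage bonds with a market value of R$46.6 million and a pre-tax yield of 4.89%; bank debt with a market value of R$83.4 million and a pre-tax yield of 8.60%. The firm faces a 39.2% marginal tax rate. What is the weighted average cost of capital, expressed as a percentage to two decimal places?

Total capital V = 264 + 46.6 + 83.4 = 394.
Equity: weight = 264/394 = 0.6701; cost = 12.3%.
Mortgage bonds: weight = 46.6/394 = 0.1183; after-tax cost = 4.89% × (1 − 39.2%) = 2.9731%.
Bank debt: weight = 83.4/394 = 0.2117; after-tax cost = 8.6% × (1 − 39.2%) = 5.2288%.
WACC = 0.6701 × 12.3000% + 0.1183 × 2.9731% + 0.2117 × 5.2288% = 9.7001%.

9.70%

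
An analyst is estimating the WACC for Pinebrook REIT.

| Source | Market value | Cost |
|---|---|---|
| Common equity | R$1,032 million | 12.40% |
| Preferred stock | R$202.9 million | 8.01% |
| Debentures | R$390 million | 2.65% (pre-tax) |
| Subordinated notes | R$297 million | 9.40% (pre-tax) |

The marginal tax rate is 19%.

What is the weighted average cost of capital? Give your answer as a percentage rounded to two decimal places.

9.12%

Total capital V = 1032 + 202.9 + 390 + 297 = 1921.9.
Equity: weight = 1032/1921.9 = 0.5370; cost = 12.4%.
Preferred: weight = 202.9/1921.9 = 0.1056; cost = 8.01%.
Debentures: weight = 390/1921.9 = 0.2029; after-tax cost = 2.65% × (1 − 19%) = 2.1465%.
Subordinated notes: weight = 297/1921.9 = 0.1545; after-tax cost = 9.4% × (1 − 19%) = 7.6140%.
WACC = 0.5370 × 12.4000% + 0.1056 × 8.0100% + 0.2029 × 2.1465% + 0.1545 × 7.6140% = 9.1163%.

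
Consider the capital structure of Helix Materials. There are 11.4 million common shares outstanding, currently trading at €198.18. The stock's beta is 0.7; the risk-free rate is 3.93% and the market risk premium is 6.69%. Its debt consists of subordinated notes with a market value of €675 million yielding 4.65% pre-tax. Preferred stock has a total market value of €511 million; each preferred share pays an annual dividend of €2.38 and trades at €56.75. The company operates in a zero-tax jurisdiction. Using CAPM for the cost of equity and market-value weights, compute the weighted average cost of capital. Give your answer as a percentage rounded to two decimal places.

7.18%

Cost of equity via CAPM: Re = 3.93% + 0.7 × 6.69% = 8.6130%.
Cost of preferred: Rp = 2.38 / 56.75 = 4.1938%.
Market value of equity E = 198.18 × 11.4m = 2259.252m.
Total capital V = 2259.252 + 511 + 675 = 3445.252.
Equity: weight = 2259.252/3445.252 = 0.6558; cost = 8.613%.
Preferred: weight = 511/3445.252 = 0.1483; cost = 4.1938%.
Subordinated notes: weight = 675/3445.252 = 0.1959; after-tax cost = 4.65% × (1 − 0%) = 4.6500%.
WACC = 0.6558 × 8.6130% + 0.1483 × 4.1938% + 0.1959 × 4.6500% = 7.1811%.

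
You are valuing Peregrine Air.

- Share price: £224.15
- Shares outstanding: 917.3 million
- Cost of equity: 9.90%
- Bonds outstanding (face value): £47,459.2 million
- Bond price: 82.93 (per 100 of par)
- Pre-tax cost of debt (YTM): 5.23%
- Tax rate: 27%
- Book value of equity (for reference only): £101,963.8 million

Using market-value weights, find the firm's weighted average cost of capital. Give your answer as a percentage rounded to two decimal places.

Market value of equity E = 224.15 × 917.3m = 205612.795m. Market value of debt D = 47459.2m × 82.93/100 = 39357.91456m.
Total capital V = 205612.795 + 39357.91456 = 244970.70956.
Equity: weight = 205612.795/244970.70956 = 0.8393; cost = 9.9%.
Bonds outstanding: weight = 39357.91456/244970.70956 = 0.1607; after-tax cost = 5.23% × (1 − 27%) = 3.8179%.
WACC = 0.8393 × 9.9000% + 0.1607 × 3.8179% = 8.9228%.

8.92%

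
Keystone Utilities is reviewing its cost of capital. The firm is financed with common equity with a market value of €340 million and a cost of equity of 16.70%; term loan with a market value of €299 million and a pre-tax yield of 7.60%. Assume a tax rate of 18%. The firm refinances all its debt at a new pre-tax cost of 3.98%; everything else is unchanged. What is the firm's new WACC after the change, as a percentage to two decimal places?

10.41%

After the change:
Total capital V = 340 + 299 = 639.
Equity: weight = 340/639 = 0.5321; cost = 16.7%.
Term loan: weight = 299/639 = 0.4679; after-tax cost = 3.98% × (1 − 18%) = 3.2636%.
WACC = 0.5321 × 16.7000% + 0.4679 × 3.2636% = 10.4129%.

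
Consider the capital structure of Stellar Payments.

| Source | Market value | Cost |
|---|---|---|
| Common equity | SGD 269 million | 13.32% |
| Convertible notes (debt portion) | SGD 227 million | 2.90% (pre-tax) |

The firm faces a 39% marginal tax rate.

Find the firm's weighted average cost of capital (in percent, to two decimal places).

Total capital V = 269 + 227 = 496.
Equity: weight = 269/496 = 0.5423; cost = 13.32%.
Convertible notes (debt portion): weight = 227/496 = 0.4577; after-tax cost = 2.9% × (1 − 39%) = 1.7690%.
WACC = 0.5423 × 13.3200% + 0.4577 × 1.7690% = 8.0336%.

8.03%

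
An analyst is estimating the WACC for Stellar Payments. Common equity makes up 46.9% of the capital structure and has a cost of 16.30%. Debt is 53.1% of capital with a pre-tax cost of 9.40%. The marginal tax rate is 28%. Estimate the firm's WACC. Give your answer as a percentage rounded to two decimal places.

After-tax cost of debt = 9.4% × (1 − 28%) = 6.7680%.
WACC = 0.469 × 16.3000% + 0.531 × 6.7680% = 11.2385%.

11.24%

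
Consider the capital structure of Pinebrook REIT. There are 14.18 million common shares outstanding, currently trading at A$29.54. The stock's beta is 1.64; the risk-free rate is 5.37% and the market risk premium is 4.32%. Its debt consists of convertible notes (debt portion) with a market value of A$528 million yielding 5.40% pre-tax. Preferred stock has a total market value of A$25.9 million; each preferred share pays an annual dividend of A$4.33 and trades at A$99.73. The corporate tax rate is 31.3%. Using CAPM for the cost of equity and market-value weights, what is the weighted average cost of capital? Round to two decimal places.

7.49%

Cost of equity via CAPM: Re = 5.37% + 1.64 × 4.32% = 12.4548%.
Cost of preferred: Rp = 4.33 / 99.73 = 4.3417%.
Market value of equity E = 29.54 × 14.18m = 418.8772m.
Total capital V = 418.8772 + 25.9 + 528 = 972.7772.
Equity: weight = 418.8772/972.7772 = 0.4306; cost = 12.4548%.
Preferred: weight = 25.9/972.7772 = 0.0266; cost = 4.3417%.
Convertible notes (debt portion): weight = 528/972.7772 = 0.5428; after-tax cost = 5.4% × (1 − 31.3%) = 3.7098%.
WACC = 0.4306 × 12.4548% + 0.0266 × 4.3417% + 0.5428 × 3.7098% = 7.4922%.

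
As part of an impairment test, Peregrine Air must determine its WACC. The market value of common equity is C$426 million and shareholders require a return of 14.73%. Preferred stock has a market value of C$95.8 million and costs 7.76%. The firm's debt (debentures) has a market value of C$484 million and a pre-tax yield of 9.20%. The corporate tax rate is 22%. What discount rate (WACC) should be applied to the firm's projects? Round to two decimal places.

10.43%

Total capital V = 426 + 95.8 + 484 = 1005.8.
Equity: weight = 426/1005.8 = 0.4235; cost = 14.73%.
Preferred: weight = 95.8/1005.8 = 0.0952; cost = 7.76%.
Debentures: weight = 484/1005.8 = 0.4812; after-tax cost = 9.2% × (1 − 22%) = 7.1760%.
WACC = 0.4235 × 14.7300% + 0.0952 × 7.7600% + 0.4812 × 7.1760% = 10.4311%.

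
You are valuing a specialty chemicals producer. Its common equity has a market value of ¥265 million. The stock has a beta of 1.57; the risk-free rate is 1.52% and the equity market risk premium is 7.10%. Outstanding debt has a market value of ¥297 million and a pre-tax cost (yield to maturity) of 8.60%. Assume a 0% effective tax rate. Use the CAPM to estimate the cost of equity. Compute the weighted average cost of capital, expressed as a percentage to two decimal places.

Cost of equity via CAPM: Re = 1.52% + 1.57 × 7.1% = 12.6670%.
Total capital V = 265 + 297 = 562.
Equity: weight = 265/562 = 0.4715; cost = 12.667%.
Debt: weight = 297/562 = 0.5285; after-tax cost = 8.6% × (1 − 0%) = 8.6000%.
WACC = 0.4715 × 12.6670% + 0.5285 × 8.6000% = 10.5177%.

10.52%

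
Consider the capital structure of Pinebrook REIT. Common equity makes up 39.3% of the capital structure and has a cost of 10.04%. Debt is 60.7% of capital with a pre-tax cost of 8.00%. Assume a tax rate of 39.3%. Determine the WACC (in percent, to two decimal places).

After-tax cost of debt = 8% × (1 − 39.3%) = 4.8560%.
WACC = 0.393 × 10.0400% + 0.607 × 4.8560% = 6.8933%.

6.89%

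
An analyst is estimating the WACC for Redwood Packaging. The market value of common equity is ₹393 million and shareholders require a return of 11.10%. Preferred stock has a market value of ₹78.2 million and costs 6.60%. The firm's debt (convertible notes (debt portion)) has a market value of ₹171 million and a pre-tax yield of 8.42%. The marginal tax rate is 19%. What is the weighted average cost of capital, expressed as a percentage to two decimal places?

Total capital V = 393 + 78.2 + 171 = 642.2.
Equity: weight = 393/642.2 = 0.6120; cost = 11.1%.
Preferred: weight = 78.2/642.2 = 0.1218; cost = 6.6%.
Convertible notes (debt portion): weight = 171/642.2 = 0.2663; after-tax cost = 8.42% × (1 − 19%) = 6.8202%.
WACC = 0.6120 × 11.1000% + 0.1218 × 6.6000% + 0.2663 × 6.8202% = 9.4124%.

9.41%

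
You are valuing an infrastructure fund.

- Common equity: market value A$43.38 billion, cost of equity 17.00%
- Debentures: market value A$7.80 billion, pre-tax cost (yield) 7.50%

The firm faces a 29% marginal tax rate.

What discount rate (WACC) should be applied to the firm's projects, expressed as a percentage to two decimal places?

15.22%

Total capital V = 43.38 + 7.8 = 51.18.
Equity: weight = 43.38/51.18 = 0.8476; cost = 17%.
Debentures: weight = 7.8/51.18 = 0.1524; after-tax cost = 7.5% × (1 − 29%) = 5.3250%.
WACC = 0.8476 × 17.0000% + 0.1524 × 5.3250% = 15.2207%.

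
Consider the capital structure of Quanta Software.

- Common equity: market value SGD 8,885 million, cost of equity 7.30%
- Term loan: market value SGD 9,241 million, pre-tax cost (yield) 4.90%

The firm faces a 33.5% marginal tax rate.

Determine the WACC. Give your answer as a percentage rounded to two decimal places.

Total capital V = 8885 + 9241 = 18126.
Equity: weight = 8885/18126 = 0.4902; cost = 7.3%.
Term loan: weight = 9241/18126 = 0.5098; after-tax cost = 4.9% × (1 − 33.5%) = 3.2585%.
WACC = 0.4902 × 7.3000% + 0.5098 × 3.2585% = 5.2396%.

5.24%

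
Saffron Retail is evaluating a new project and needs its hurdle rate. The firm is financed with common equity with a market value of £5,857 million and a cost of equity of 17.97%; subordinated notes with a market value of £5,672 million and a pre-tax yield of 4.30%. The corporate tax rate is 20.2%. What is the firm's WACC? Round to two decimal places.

Total capital V = 5857 + 5672 = 11529.
Equity: weight = 5857/11529 = 0.5080; cost = 17.97%.
Subordinated notes: weight = 5672/11529 = 0.4920; after-tax cost = 4.3% × (1 − 20.2%) = 3.4314%.
WACC = 0.5080 × 17.9700% + 0.4920 × 3.4314% = 10.8173%.

10.82%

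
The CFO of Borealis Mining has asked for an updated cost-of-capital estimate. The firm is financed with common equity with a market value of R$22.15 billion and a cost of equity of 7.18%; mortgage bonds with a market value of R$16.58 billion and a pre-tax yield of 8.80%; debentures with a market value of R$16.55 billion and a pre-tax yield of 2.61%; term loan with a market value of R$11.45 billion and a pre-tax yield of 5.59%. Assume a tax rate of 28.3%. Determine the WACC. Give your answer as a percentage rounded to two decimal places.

Total capital V = 22.15 + 16.58 + 16.55 + 11.45 = 66.73.
Equity: weight = 22.15/66.73 = 0.3319; cost = 7.18%.
Mortgage bonds: weight = 16.58/66.73 = 0.2485; after-tax cost = 8.8% × (1 − 28.3%) = 6.3096%.
Debentures: weight = 16.55/66.73 = 0.2480; after-tax cost = 2.61% × (1 − 28.3%) = 1.8714%.
Term loan: weight = 11.45/66.73 = 0.1716; after-tax cost = 5.59% × (1 − 28.3%) = 4.0080%.
WACC = 0.3319 × 7.1800% + 0.2485 × 6.3096% + 0.2480 × 1.8714% + 0.1716 × 4.0080% = 5.1029%.

5.10%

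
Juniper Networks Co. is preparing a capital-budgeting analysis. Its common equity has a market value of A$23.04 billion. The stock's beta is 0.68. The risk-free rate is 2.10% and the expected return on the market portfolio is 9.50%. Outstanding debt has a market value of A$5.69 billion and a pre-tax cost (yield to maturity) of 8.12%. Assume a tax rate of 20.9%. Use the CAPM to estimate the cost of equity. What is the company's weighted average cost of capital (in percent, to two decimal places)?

Market risk premium = 9.5% − 2.1% = 7.4%.
Cost of equity via CAPM: Re = 2.1% + 0.68 × 7.4% = 7.1320%.
Total capital V = 23.04 + 5.69 = 28.73.
Equity: weight = 23.04/28.73 = 0.8019; cost = 7.132%.
Debt: weight = 5.69/28.73 = 0.1981; after-tax cost = 8.12% × (1 − 20.9%) = 6.4229%.
WACC = 0.8019 × 7.1320% + 0.1981 × 6.4229% = 6.9916%.

6.99%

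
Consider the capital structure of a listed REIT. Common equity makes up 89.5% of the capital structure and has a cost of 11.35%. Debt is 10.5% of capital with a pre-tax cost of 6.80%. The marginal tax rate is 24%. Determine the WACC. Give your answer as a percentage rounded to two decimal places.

After-tax cost of debt = 6.8% × (1 − 24%) = 5.1680%.
WACC = 0.895 × 11.3500% + 0.105 × 5.1680% = 10.7009%.

10.70%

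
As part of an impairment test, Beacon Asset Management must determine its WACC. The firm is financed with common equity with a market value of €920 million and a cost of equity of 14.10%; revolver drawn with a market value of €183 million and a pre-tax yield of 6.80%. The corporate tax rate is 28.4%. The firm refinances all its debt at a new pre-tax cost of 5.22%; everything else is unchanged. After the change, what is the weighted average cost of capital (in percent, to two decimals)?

12.38%

After the change:
Total capital V = 920 + 183 = 1103.
Equity: weight = 920/1103 = 0.8341; cost = 14.1%.
Revolver drawn: weight = 183/1103 = 0.1659; after-tax cost = 5.22% × (1 − 28.4%) = 3.7375%.
WACC = 0.8341 × 14.1000% + 0.1659 × 3.7375% = 12.3807%.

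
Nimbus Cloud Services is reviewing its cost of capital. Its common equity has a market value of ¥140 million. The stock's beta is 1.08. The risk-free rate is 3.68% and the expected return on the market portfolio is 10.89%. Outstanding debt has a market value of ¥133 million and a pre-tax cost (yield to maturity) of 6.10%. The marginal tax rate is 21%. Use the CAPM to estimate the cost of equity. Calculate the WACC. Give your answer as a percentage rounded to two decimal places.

Market risk premium = 10.89% − 3.68% = 7.21%.
Cost of equity via CAPM: Re = 3.68% + 1.08 × 7.21% = 11.4668%.
Total capital V = 140 + 133 = 273.
Equity: weight = 140/273 = 0.5128; cost = 11.4668%.
Debt: weight = 133/273 = 0.4872; after-tax cost = 6.1% × (1 − 21%) = 4.8190%.
WACC = 0.5128 × 11.4668% + 0.4872 × 4.8190% = 8.2281%.

8.23%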